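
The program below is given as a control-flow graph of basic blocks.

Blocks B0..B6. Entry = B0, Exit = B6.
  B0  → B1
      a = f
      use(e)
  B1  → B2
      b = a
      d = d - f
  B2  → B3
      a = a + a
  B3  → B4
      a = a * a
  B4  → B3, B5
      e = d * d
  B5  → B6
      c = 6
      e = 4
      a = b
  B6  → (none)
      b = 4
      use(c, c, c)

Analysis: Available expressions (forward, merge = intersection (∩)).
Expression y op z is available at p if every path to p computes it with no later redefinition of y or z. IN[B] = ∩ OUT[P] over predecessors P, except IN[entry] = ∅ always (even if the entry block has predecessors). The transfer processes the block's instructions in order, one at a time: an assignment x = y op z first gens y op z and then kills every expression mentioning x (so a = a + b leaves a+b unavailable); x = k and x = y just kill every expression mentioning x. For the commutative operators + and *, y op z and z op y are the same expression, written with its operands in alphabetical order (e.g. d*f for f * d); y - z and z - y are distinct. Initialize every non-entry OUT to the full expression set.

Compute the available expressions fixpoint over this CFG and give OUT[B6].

Answer: {d*d}

Trace:
Per-block solution:
  B0: | IN={} | OUT={}
  B1: | IN={} | OUT={}
  B2: | IN={} | OUT={}
  B3: | IN={} | OUT={}
  B4: | IN={} | OUT={d*d}
  B5: | IN={d*d} | OUT={d*d}
  B6: | IN={d*d} | OUT={d*d}

Merge at B6: IN[B6] = OUT[B5] = {d*d}
Applying B6's transfer function to that IN value gives OUT[B6] (row B6 above).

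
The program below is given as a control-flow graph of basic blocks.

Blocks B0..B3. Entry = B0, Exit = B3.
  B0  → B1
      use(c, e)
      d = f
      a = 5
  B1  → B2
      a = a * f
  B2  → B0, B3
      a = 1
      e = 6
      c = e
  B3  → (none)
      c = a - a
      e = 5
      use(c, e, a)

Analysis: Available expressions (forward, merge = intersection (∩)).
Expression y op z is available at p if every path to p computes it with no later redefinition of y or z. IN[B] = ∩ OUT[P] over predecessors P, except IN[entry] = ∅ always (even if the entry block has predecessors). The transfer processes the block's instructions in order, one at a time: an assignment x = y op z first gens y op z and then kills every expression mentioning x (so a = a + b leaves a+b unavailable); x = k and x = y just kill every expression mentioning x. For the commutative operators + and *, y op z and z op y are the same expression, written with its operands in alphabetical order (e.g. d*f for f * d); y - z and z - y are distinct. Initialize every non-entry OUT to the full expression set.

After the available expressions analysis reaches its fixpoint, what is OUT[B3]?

Fixpoint table:
  B0:  IN={}  OUT={}
  B1:  IN={}  OUT={}
  B2:  IN={}  OUT={}
  B3:  IN={}  OUT={a-a}

Merge at B3: IN[B3] = OUT[B2] = {}
Applying B3's transfer function to that IN value gives OUT[B3] (row B3 above).

Answer: {a-a}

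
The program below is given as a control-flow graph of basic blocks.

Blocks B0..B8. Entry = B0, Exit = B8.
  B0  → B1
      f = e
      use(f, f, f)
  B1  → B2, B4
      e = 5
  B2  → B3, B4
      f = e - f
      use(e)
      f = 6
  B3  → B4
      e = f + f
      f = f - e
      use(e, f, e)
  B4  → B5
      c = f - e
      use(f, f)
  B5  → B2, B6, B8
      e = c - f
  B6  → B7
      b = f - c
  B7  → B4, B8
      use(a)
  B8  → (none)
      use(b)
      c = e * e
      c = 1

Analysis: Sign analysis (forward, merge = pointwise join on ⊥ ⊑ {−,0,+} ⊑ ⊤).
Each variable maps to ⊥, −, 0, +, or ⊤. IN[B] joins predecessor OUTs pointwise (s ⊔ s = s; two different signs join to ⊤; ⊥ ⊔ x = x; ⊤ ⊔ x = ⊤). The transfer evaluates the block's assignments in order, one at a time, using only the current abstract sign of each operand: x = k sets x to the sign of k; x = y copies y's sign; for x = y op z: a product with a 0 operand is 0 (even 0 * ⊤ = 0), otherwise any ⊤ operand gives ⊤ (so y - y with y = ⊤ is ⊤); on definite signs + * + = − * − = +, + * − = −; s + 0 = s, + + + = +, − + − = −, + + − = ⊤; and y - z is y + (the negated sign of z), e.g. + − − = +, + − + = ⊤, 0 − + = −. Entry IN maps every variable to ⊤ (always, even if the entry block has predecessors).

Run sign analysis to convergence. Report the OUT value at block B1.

Answer: {a: ⊤, b: ⊤, c: ⊤, d: ⊤, e: +, f: ⊤}

Trace:
Converged values:
  B0: | IN=(all ⊤) | OUT=(all ⊤)
  B1: | IN=(all ⊤) | OUT={e:+; rest ⊤}
  B2: | IN=(all ⊤) | OUT={f:+; rest ⊤}
  B3: | IN={f:+; rest ⊤} | OUT={e:+; rest ⊤}
  B4: | IN=(all ⊤) | OUT=(all ⊤)
  B5: | IN=(all ⊤) | OUT=(all ⊤)
  B6: | IN=(all ⊤) | OUT=(all ⊤)
  B7: | IN=(all ⊤) | OUT=(all ⊤)
  B8: | IN=(all ⊤) | OUT={c:+; rest ⊤}

Merge at B1: IN[B1] = OUT[B0] = {a: ⊤, b: ⊤, c: ⊤, d: ⊤, e: ⊤, f: ⊤}
Applying B1's transfer function to that IN value gives OUT[B1] (row B1 above).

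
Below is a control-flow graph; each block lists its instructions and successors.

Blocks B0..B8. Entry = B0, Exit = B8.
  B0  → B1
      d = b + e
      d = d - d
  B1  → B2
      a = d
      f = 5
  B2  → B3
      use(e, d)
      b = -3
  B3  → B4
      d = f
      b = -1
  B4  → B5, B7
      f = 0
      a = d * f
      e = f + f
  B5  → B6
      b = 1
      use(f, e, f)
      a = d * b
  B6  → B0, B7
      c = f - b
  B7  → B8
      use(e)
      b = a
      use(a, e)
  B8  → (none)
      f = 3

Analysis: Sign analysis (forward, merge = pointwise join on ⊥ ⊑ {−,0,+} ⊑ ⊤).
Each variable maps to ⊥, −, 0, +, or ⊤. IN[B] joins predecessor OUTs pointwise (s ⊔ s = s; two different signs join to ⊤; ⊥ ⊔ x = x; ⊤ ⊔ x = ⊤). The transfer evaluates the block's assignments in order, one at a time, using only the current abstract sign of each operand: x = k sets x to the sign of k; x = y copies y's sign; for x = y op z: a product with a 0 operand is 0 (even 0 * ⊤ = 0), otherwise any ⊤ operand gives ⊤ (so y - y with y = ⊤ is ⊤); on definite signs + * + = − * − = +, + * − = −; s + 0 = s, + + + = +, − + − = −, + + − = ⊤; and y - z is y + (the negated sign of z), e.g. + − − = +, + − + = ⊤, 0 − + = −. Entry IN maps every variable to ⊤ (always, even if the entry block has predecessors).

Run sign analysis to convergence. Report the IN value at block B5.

Answer: {a: 0, b: -, c: ⊤, d: +, e: 0, f: 0}

Derivation:
Converged values:
  B0:   IN=(all ⊤)   OUT=(all ⊤)
  B1:   IN=(all ⊤)   OUT={f:+; rest ⊤}
  B2:   IN={f:+; rest ⊤}   OUT={b:-, f:+; rest ⊤}
  B3:   IN={b:-, f:+; rest ⊤}   OUT={b:-, d:+, f:+; rest ⊤}
  B4:   IN={b:-, d:+, f:+; rest ⊤}   OUT={a:0, b:-, d:+, e:0, f:0; rest ⊤}
  B5:   IN={a:0, b:-, d:+, e:0, f:0; rest ⊤}   OUT={a:+, b:+, d:+, e:0, f:0; rest ⊤}
  B6:   IN={a:+, b:+, d:+, e:0, f:0; rest ⊤}   OUT={a:+, b:+, c:-, d:+, e:0, f:0; rest ⊤}
  B7:   IN={d:+, e:0, f:0; rest ⊤}   OUT={d:+, e:0, f:0; rest ⊤}
  B8:   IN={d:+, e:0, f:0; rest ⊤}   OUT={d:+, e:0, f:+; rest ⊤}

Merge at B5: IN[B5] = OUT[B4] = {a: 0, b: -, c: ⊤, d: +, e: 0, f: 0}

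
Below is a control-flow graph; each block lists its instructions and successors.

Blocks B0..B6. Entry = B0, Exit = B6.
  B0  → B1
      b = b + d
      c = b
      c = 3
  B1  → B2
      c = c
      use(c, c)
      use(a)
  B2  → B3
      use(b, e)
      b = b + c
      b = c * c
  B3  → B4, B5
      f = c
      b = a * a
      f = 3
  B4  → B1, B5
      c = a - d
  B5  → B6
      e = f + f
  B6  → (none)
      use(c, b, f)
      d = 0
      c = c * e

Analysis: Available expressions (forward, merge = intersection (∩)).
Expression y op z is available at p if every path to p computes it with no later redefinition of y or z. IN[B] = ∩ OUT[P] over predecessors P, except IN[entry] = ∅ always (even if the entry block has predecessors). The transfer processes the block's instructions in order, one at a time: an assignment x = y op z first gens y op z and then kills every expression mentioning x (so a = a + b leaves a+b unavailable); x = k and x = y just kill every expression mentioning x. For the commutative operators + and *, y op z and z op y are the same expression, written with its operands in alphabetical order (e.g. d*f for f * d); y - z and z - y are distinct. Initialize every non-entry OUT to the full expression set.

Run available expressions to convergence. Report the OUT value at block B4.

Converged values:
  B0: | IN={} | OUT={}
  B1: | IN={} | OUT={}
  B2: | IN={} | OUT={c*c}
  B3: | IN={c*c} | OUT={a*a, c*c}
  B4: | IN={a*a, c*c} | OUT={a*a, a-d}
  B5: | IN={a*a} | OUT={a*a, f+f}
  B6: | IN={a*a, f+f} | OUT={a*a, f+f}

Merge at B4: IN[B4] = OUT[B3] = {a*a, c*c}
Applying B4's transfer function to that IN value gives OUT[B4] (row B4 above).

Answer: {a*a, a-d}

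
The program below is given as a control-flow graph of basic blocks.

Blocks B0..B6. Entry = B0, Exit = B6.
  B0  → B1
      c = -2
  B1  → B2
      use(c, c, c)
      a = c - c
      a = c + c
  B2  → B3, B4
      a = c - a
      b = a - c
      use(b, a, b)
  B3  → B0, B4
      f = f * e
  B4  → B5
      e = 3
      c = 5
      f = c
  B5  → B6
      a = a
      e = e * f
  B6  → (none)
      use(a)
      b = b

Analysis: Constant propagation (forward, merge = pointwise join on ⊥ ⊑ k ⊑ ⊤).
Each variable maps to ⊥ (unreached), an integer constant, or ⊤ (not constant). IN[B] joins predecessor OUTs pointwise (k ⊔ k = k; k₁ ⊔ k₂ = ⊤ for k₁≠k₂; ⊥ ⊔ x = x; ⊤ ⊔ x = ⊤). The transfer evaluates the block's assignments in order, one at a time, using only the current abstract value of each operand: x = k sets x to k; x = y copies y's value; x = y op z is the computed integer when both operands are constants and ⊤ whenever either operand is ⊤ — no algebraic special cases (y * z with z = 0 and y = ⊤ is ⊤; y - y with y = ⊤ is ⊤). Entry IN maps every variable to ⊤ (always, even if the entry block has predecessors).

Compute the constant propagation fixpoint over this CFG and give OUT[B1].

Per-block solution:
  B0:   IN=(all ⊤)   OUT={c:-2; rest ⊤}
  B1:   IN={c:-2; rest ⊤}   OUT={a:-4, c:-2; rest ⊤}
  B2:   IN={a:-4, c:-2; rest ⊤}   OUT={a:2, b:4, c:-2; rest ⊤}
  B3:   IN={a:2, b:4, c:-2; rest ⊤}   OUT={a:2, b:4, c:-2; rest ⊤}
  B4:   IN={a:2, b:4, c:-2; rest ⊤}   OUT={a:2, b:4, c:5, e:3, f:5; rest ⊤}
  B5:   IN={a:2, b:4, c:5, e:3, f:5; rest ⊤}   OUT={a:2, b:4, c:5, e:15, f:5; rest ⊤}
  B6:   IN={a:2, b:4, c:5, e:15, f:5; rest ⊤}   OUT={a:2, b:4, c:5, e:15, f:5; rest ⊤}

Merge at B1: IN[B1] = OUT[B0] = {a: ⊤, b: ⊤, c: -2, d: ⊤, e: ⊤, f: ⊤}
Applying B1's transfer function to that IN value gives OUT[B1] (row B1 above).

Answer: {a: -4, b: ⊤, c: -2, d: ⊤, e: ⊤, f: ⊤}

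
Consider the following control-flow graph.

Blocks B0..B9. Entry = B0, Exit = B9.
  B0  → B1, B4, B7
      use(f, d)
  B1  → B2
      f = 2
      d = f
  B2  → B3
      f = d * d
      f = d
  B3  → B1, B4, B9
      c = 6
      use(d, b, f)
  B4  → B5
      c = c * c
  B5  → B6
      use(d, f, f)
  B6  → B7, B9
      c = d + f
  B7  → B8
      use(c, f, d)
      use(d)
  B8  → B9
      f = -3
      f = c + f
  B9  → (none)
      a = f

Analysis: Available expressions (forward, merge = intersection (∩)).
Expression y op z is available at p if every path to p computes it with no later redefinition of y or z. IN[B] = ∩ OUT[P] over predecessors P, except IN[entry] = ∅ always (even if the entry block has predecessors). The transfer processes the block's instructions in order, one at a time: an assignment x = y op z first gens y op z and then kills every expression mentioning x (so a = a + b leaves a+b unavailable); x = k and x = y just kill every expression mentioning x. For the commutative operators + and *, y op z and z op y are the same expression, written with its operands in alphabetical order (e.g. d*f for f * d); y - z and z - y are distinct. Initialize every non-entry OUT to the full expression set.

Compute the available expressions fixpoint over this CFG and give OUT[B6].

Converged values:
  B0:  IN={}  OUT={}
  B1:  IN={}  OUT={}
  B2:  IN={}  OUT={d*d}
  B3:  IN={d*d}  OUT={d*d}
  B4:  IN={}  OUT={}
  B5:  IN={}  OUT={}
  B6:  IN={}  OUT={d+f}
  B7:  IN={}  OUT={}
  B8:  IN={}  OUT={}
  B9:  IN={}  OUT={}

Merge at B6: IN[B6] = OUT[B5] = {}
Applying B6's transfer function to that IN value gives OUT[B6] (row B6 above).

Answer: {d+f}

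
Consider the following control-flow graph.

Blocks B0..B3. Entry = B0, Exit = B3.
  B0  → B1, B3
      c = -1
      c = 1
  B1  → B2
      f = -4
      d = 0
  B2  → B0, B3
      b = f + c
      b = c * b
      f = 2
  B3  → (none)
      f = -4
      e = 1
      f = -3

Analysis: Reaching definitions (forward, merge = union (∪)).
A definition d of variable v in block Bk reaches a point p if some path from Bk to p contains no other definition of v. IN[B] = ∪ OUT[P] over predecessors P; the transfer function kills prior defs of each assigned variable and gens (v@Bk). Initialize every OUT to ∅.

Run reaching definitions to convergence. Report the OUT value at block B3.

Converged values:
  B0:   IN={b@B2, c@B0, d@B1, f@B2}   OUT={b@B2, c@B0, d@B1, f@B2}
  B1:   IN={b@B2, c@B0, d@B1, f@B2}   OUT={b@B2, c@B0, d@B1, f@B1}
  B2:   IN={b@B2, c@B0, d@B1, f@B1}   OUT={b@B2, c@B0, d@B1, f@B2}
  B3:   IN={b@B2, c@B0, d@B1, f@B2}   OUT={b@B2, c@B0, d@B1, e@B3, f@B3}

Merge at B3: IN[B3] = OUT[B0] ⊔ OUT[B2] = {b@B2, c@B0, d@B1, f@B2}
Applying B3's transfer function to that IN value gives OUT[B3] (row B3 above).

Answer: {b@B2, c@B0, d@B1, e@B3, f@B3}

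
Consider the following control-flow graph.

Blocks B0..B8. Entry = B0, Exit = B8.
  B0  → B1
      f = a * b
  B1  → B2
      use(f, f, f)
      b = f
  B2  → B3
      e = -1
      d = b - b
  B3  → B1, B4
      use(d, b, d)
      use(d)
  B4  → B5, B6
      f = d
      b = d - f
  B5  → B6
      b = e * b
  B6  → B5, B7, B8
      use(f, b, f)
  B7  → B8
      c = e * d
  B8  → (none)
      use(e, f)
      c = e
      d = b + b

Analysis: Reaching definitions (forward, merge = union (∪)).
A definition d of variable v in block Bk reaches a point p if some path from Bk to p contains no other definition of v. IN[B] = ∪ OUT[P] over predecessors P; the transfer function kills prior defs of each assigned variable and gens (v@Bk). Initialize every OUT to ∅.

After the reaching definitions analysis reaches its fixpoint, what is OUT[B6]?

Answer: {b@B4, b@B5, d@B2, e@B2, f@B4}

Derivation:
Converged values:
  B0:   IN={}   OUT={f@B0}
  B1:   IN={b@B1, d@B2, e@B2, f@B0}   OUT={b@B1, d@B2, e@B2, f@B0}
  B2:   IN={b@B1, d@B2, e@B2, f@B0}   OUT={b@B1, d@B2, e@B2, f@B0}
  B3:   IN={b@B1, d@B2, e@B2, f@B0}   OUT={b@B1, d@B2, e@B2, f@B0}
  B4:   IN={b@B1, d@B2, e@B2, f@B0}   OUT={b@B4, d@B2, e@B2, f@B4}
  B5:   IN={b@B4, b@B5, d@B2, e@B2, f@B4}   OUT={b@B5, d@B2, e@B2, f@B4}
  B6:   IN={b@B4, b@B5, d@B2, e@B2, f@B4}   OUT={b@B4, b@B5, d@B2, e@B2, f@B4}
  B7:   IN={b@B4, b@B5, d@B2, e@B2, f@B4}   OUT={b@B4, b@B5, c@B7, d@B2, e@B2, f@B4}
  B8:   IN={b@B4, b@B5, c@B7, d@B2, e@B2, f@B4}   OUT={b@B4, b@B5, c@B8, d@B8, e@B2, f@B4}

Merge at B6: IN[B6] = OUT[B4] ⊔ OUT[B5] = {b@B4, b@B5, d@B2, e@B2, f@B4}
Applying B6's transfer function to that IN value gives OUT[B6] (row B6 above).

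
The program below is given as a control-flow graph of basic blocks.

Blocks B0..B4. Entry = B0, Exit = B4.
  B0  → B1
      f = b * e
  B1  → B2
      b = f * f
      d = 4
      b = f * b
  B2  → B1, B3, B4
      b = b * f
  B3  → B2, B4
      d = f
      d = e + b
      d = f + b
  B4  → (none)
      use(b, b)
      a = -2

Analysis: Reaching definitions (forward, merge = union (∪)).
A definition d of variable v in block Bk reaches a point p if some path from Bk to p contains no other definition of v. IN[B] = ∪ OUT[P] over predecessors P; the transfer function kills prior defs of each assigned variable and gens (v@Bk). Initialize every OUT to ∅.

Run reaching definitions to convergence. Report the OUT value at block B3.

Answer: {b@B2, d@B3, f@B0}

Trace:
Per-block solution:
  B0:   IN={}   OUT={f@B0}
  B1:   IN={b@B2, d@B1, d@B3, f@B0}   OUT={b@B1, d@B1, f@B0}
  B2:   IN={b@B1, b@B2, d@B1, d@B3, f@B0}   OUT={b@B2, d@B1, d@B3, f@B0}
  B3:   IN={b@B2, d@B1, d@B3, f@B0}   OUT={b@B2, d@B3, f@B0}
  B4:   IN={b@B2, d@B1, d@B3, f@B0}   OUT={a@B4, b@B2, d@B1, d@B3, f@B0}

Merge at B3: IN[B3] = OUT[B2] = {b@B2, d@B1, d@B3, f@B0}
Applying B3's transfer function to that IN value gives OUT[B3] (row B3 above).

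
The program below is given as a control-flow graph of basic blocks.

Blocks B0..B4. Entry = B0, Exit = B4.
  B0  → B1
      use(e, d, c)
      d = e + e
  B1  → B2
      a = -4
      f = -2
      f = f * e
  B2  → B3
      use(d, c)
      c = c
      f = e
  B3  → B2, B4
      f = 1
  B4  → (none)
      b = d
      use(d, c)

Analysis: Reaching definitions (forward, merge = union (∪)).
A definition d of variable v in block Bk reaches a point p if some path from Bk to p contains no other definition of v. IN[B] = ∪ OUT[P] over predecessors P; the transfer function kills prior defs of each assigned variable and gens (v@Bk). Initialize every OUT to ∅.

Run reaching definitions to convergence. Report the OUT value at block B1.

Converged values:
  B0: | IN={} | OUT={d@B0}
  B1: | IN={d@B0} | OUT={a@B1, d@B0, f@B1}
  B2: | IN={a@B1, c@B2, d@B0, f@B1, f@B3} | OUT={a@B1, c@B2, d@B0, f@B2}
  B3: | IN={a@B1, c@B2, d@B0, f@B2} | OUT={a@B1, c@B2, d@B0, f@B3}
  B4: | IN={a@B1, c@B2, d@B0, f@B3} | OUT={a@B1, b@B4, c@B2, d@B0, f@B3}

Merge at B1: IN[B1] = OUT[B0] = {d@B0}
Applying B1's transfer function to that IN value gives OUT[B1] (row B1 above).

Answer: {a@B1, d@B0, f@B1}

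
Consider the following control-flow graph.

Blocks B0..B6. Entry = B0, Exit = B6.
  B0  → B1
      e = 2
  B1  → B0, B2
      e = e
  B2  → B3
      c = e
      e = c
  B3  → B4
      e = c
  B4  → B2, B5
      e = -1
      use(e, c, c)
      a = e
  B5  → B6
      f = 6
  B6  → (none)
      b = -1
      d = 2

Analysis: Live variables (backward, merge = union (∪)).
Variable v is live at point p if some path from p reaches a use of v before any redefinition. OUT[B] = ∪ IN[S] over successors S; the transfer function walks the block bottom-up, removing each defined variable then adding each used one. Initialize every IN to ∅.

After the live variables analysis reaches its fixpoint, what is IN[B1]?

Fixpoint table:
  B0:  IN={}  OUT={e}
  B1:  IN={e}  OUT={e}
  B2:  IN={e}  OUT={c}
  B3:  IN={c}  OUT={c}
  B4:  IN={c}  OUT={e}
  B5:  IN={}  OUT={}
  B6:  IN={}  OUT={}

Merge at B1: OUT[B1] = IN[B0] ⊔ IN[B2] = {e}
Applying B1's transfer function to that OUT value gives IN[B1] (row B1 above).

Answer: {e}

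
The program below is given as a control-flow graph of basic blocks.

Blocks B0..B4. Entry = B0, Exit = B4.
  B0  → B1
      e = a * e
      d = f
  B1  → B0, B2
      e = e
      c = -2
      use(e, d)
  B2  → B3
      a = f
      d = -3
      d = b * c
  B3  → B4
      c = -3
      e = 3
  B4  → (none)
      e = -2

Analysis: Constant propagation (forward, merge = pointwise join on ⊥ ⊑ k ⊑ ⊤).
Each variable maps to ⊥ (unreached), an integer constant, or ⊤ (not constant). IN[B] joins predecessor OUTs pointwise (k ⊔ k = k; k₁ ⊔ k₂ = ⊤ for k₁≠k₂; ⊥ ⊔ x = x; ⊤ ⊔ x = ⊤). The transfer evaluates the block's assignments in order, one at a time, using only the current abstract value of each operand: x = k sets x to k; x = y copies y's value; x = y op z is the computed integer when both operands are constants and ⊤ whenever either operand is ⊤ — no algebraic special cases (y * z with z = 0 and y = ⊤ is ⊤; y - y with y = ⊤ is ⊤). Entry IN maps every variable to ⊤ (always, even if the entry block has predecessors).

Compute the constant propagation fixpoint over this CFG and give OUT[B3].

Per-block solution:
  B0: | IN=(all ⊤) | OUT=(all ⊤)
  B1: | IN=(all ⊤) | OUT={c:-2; rest ⊤}
  B2: | IN={c:-2; rest ⊤} | OUT={c:-2; rest ⊤}
  B3: | IN={c:-2; rest ⊤} | OUT={c:-3, e:3; rest ⊤}
  B4: | IN={c:-3, e:3; rest ⊤} | OUT={c:-3, e:-2; rest ⊤}

Merge at B3: IN[B3] = OUT[B2] = {a: ⊤, b: ⊤, c: -2, d: ⊤, e: ⊤, f: ⊤}
Applying B3's transfer function to that IN value gives OUT[B3] (row B3 above).

Answer: {a: ⊤, b: ⊤, c: -3, d: ⊤, e: 3, f: ⊤}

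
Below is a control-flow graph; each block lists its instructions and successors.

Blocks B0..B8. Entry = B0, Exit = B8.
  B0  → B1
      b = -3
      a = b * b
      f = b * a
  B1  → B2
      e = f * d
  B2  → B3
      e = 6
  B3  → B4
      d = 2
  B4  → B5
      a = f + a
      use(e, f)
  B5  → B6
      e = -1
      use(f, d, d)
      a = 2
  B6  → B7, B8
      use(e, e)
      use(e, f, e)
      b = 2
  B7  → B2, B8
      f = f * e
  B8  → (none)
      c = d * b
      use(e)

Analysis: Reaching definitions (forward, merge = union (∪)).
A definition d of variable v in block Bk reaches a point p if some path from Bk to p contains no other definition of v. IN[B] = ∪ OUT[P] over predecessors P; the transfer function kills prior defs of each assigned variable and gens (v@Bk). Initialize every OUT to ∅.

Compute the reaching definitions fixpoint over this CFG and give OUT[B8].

Answer: {a@B5, b@B6, c@B8, d@B3, e@B5, f@B0, f@B7}

Working:
Fixpoint table:
  B0: | IN={} | OUT={a@B0, b@B0, f@B0}
  B1: | IN={a@B0, b@B0, f@B0} | OUT={a@B0, b@B0, e@B1, f@B0}
  B2: | IN={a@B0, a@B5, b@B0, b@B6, d@B3, e@B1, e@B5, f@B0, f@B7} | OUT={a@B0, a@B5, b@B0, b@B6, d@B3, e@B2, f@B0, f@B7}
  B3: | IN={a@B0, a@B5, b@B0, b@B6, d@B3, e@B2, f@B0, f@B7} | OUT={a@B0, a@B5, b@B0, b@B6, d@B3, e@B2, f@B0, f@B7}
  B4: | IN={a@B0, a@B5, b@B0, b@B6, d@B3, e@B2, f@B0, f@B7} | OUT={a@B4, b@B0, b@B6, d@B3, e@B2, f@B0, f@B7}
  B5: | IN={a@B4, b@B0, b@B6, d@B3, e@B2, f@B0, f@B7} | OUT={a@B5, b@B0, b@B6, d@B3, e@B5, f@B0, f@B7}
  B6: | IN={a@B5, b@B0, b@B6, d@B3, e@B5, f@B0, f@B7} | OUT={a@B5, b@B6, d@B3, e@B5, f@B0, f@B7}
  B7: | IN={a@B5, b@B6, d@B3, e@B5, f@B0, f@B7} | OUT={a@B5, b@B6, d@B3, e@B5, f@B7}
  B8: | IN={a@B5, b@B6, d@B3, e@B5, f@B0, f@B7} | OUT={a@B5, b@B6, c@B8, d@B3, e@B5, f@B0, f@B7}

Merge at B8: IN[B8] = OUT[B6] ⊔ OUT[B7] = {a@B5, b@B6, d@B3, e@B5, f@B0, f@B7}
Applying B8's transfer function to that IN value gives OUT[B8] (row B8 above).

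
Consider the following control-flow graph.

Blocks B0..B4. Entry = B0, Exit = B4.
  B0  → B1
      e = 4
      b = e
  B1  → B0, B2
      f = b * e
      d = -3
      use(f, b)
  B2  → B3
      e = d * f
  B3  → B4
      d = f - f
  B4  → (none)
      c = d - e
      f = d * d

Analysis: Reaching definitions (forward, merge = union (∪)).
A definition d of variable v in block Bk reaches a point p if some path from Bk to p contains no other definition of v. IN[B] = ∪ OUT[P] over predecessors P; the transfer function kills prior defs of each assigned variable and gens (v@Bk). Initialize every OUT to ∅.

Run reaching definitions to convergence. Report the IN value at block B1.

Answer: {b@B0, d@B1, e@B0, f@B1}

Trace:
Per-block solution:
  B0: | IN={b@B0, d@B1, e@B0, f@B1} | OUT={b@B0, d@B1, e@B0, f@B1}
  B1: | IN={b@B0, d@B1, e@B0, f@B1} | OUT={b@B0, d@B1, e@B0, f@B1}
  B2: | IN={b@B0, d@B1, e@B0, f@B1} | OUT={b@B0, d@B1, e@B2, f@B1}
  B3: | IN={b@B0, d@B1, e@B2, f@B1} | OUT={b@B0, d@B3, e@B2, f@B1}
  B4: | IN={b@B0, d@B3, e@B2, f@B1} | OUT={b@B0, c@B4, d@B3, e@B2, f@B4}

Merge at B1: IN[B1] = OUT[B0] = {b@B0, d@B1, e@B0, f@B1}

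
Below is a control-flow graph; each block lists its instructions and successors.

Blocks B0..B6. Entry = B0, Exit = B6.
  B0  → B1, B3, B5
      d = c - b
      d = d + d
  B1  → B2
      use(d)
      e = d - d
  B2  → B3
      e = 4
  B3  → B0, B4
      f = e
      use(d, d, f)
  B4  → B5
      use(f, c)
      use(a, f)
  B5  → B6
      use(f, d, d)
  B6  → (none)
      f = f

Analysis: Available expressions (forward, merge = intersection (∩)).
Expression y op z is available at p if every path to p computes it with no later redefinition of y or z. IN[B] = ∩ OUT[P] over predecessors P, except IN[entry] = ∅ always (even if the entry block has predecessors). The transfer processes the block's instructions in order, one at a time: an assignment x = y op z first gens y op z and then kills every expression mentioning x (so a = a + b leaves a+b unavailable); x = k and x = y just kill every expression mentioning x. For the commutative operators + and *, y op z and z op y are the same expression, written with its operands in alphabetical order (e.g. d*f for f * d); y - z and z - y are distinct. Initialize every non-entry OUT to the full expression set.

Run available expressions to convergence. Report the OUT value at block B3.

Answer: {c-b}

Trace:
Fixpoint table:
  B0:   IN={}   OUT={c-b}
  B1:   IN={c-b}   OUT={c-b, d-d}
  B2:   IN={c-b, d-d}   OUT={c-b, d-d}
  B3:   IN={c-b}   OUT={c-b}
  B4:   IN={c-b}   OUT={c-b}
  B5:   IN={c-b}   OUT={c-b}
  B6:   IN={c-b}   OUT={c-b}

Merge at B3: IN[B3] = OUT[B0] ∩ OUT[B2] = {c-b}
Applying B3's transfer function to that IN value gives OUT[B3] (row B3 above).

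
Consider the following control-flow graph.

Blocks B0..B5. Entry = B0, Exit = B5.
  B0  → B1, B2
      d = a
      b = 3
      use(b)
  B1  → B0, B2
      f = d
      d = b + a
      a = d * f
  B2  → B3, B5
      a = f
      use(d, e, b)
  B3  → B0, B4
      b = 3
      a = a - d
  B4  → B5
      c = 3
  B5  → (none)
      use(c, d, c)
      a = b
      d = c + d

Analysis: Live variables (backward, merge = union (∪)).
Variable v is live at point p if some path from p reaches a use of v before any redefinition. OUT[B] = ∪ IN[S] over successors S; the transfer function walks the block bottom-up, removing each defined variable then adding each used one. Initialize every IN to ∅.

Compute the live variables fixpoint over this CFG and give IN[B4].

Per-block solution:
  B0:   IN={a, c, e, f}   OUT={a, b, c, d, e, f}
  B1:   IN={a, b, c, d, e}   OUT={a, b, c, d, e, f}
  B2:   IN={b, c, d, e, f}   OUT={a, b, c, d, e, f}
  B3:   IN={a, c, d, e, f}   OUT={a, b, c, d, e, f}
  B4:   IN={b, d}   OUT={b, c, d}
  B5:   IN={b, c, d}   OUT={}

Merge at B4: OUT[B4] = IN[B5] = {b, c, d}
Applying B4's transfer function to that OUT value gives IN[B4] (row B4 above).

Answer: {b, d}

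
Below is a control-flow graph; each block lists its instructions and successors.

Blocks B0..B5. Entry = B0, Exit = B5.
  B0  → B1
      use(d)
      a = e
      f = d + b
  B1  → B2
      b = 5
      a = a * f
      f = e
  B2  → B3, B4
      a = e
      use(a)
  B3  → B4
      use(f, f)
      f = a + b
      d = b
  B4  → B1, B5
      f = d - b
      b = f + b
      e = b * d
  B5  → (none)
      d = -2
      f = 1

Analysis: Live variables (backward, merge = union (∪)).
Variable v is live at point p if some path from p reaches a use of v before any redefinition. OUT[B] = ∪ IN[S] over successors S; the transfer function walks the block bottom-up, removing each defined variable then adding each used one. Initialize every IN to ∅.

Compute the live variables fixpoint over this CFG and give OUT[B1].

Fixpoint table:
  B0:  IN={b, d, e}  OUT={a, d, e, f}
  B1:  IN={a, d, e, f}  OUT={b, d, e, f}
  B2:  IN={b, d, e, f}  OUT={a, b, d, f}
  B3:  IN={a, b, f}  OUT={a, b, d}
  B4:  IN={a, b, d}  OUT={a, d, e, f}
  B5:  IN={}  OUT={}

Merge at B1: OUT[B1] = IN[B2] = {b, d, e, f}

Answer: {b, d, e, f}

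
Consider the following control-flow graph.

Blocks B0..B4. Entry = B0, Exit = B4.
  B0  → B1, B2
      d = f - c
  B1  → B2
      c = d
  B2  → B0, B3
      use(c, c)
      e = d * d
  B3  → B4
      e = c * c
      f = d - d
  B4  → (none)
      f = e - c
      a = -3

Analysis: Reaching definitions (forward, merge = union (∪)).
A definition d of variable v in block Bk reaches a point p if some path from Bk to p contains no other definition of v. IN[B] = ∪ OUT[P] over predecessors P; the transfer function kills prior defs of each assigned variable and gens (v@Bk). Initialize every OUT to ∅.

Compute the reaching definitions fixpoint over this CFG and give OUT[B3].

Answer: {c@B1, d@B0, e@B3, f@B3}

Trace:
Per-block solution:
  B0:  IN={c@B1, d@B0, e@B2}  OUT={c@B1, d@B0, e@B2}
  B1:  IN={c@B1, d@B0, e@B2}  OUT={c@B1, d@B0, e@B2}
  B2:  IN={c@B1, d@B0, e@B2}  OUT={c@B1, d@B0, e@B2}
  B3:  IN={c@B1, d@B0, e@B2}  OUT={c@B1, d@B0, e@B3, f@B3}
  B4:  IN={c@B1, d@B0, e@B3, f@B3}  OUT={a@B4, c@B1, d@B0, e@B3, f@B4}

Merge at B3: IN[B3] = OUT[B2] = {c@B1, d@B0, e@B2}
Applying B3's transfer function to that IN value gives OUT[B3] (row B3 above).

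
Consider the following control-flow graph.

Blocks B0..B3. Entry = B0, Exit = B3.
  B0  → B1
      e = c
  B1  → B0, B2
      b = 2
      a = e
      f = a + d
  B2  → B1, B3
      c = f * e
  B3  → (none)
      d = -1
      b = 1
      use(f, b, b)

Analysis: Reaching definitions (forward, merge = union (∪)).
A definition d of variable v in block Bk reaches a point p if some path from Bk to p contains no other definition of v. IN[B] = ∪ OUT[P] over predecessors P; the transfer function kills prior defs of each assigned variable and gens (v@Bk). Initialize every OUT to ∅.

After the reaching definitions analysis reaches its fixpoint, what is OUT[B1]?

Answer: {a@B1, b@B1, c@B2, e@B0, f@B1}

Derivation:
Fixpoint table:
  B0:  IN={a@B1, b@B1, c@B2, e@B0, f@B1}  OUT={a@B1, b@B1, c@B2, e@B0, f@B1}
  B1:  IN={a@B1, b@B1, c@B2, e@B0, f@B1}  OUT={a@B1, b@B1, c@B2, e@B0, f@B1}
  B2:  IN={a@B1, b@B1, c@B2, e@B0, f@B1}  OUT={a@B1, b@B1, c@B2, e@B0, f@B1}
  B3:  IN={a@B1, b@B1, c@B2, e@B0, f@B1}  OUT={a@B1, b@B3, c@B2, d@B3, e@B0, f@B1}

Merge at B1: IN[B1] = OUT[B0] ⊔ OUT[B2] = {a@B1, b@B1, c@B2, e@B0, f@B1}
Applying B1's transfer function to that IN value gives OUT[B1] (row B1 above).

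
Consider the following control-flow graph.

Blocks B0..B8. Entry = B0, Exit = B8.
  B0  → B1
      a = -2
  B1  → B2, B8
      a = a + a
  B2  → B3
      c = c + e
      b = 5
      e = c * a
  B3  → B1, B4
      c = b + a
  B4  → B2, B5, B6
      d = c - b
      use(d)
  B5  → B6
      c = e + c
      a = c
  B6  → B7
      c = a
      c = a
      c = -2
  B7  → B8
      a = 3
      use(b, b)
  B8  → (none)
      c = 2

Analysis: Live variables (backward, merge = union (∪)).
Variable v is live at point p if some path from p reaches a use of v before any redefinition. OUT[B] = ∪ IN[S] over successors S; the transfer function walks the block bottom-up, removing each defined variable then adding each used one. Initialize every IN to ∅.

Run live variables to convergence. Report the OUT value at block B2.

Converged values:
  B0: | IN={c, e} | OUT={a, c, e}
  B1: | IN={a, c, e} | OUT={a, c, e}
  B2: | IN={a, c, e} | OUT={a, b, e}
  B3: | IN={a, b, e} | OUT={a, b, c, e}
  B4: | IN={a, b, c, e} | OUT={a, b, c, e}
  B5: | IN={b, c, e} | OUT={a, b}
  B6: | IN={a, b} | OUT={b}
  B7: | IN={b} | OUT={}
  B8: | IN={} | OUT={}

Merge at B2: OUT[B2] = IN[B3] = {a, b, e}

Answer: {a, b, e}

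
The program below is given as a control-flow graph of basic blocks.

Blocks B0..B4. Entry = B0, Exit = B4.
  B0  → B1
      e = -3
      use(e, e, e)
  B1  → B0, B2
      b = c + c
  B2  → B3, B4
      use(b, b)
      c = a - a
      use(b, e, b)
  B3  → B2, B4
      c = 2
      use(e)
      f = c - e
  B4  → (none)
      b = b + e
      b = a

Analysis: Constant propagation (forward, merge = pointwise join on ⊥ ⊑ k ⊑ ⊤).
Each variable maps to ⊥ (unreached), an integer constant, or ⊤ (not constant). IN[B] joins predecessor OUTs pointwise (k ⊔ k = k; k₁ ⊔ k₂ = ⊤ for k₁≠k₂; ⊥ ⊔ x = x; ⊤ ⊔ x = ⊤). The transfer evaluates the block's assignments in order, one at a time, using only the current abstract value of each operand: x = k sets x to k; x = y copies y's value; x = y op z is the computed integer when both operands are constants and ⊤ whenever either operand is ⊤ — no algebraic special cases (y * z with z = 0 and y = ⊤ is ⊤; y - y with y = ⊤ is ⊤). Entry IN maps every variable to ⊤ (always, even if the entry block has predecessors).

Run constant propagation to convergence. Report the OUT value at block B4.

Fixpoint table:
  B0:   IN=(all ⊤)   OUT={e:-3; rest ⊤}
  B1:   IN={e:-3; rest ⊤}   OUT={e:-3; rest ⊤}
  B2:   IN={e:-3; rest ⊤}   OUT={e:-3; rest ⊤}
  B3:   IN={e:-3; rest ⊤}   OUT={c:2, e:-3, f:5; rest ⊤}
  B4:   IN={e:-3; rest ⊤}   OUT={e:-3; rest ⊤}

Merge at B4: IN[B4] = OUT[B2] ⊔ OUT[B3] = {a: ⊤, b: ⊤, c: ⊤, d: ⊤, e: -3, f: ⊤}
Applying B4's transfer function to that IN value gives OUT[B4] (row B4 above).

Answer: {a: ⊤, b: ⊤, c: ⊤, d: ⊤, e: -3, f: ⊤}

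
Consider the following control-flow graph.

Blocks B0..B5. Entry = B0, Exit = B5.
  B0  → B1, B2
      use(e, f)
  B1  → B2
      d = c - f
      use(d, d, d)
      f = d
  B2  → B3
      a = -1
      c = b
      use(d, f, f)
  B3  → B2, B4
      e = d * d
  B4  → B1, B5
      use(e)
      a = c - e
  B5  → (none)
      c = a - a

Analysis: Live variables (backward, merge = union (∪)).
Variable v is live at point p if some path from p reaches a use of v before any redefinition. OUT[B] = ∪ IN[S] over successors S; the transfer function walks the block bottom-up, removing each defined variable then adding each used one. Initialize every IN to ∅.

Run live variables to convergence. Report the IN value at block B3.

Answer: {b, c, d, f}

Trace:
Converged values:
  B0:   IN={b, c, d, e, f}   OUT={b, c, d, f}
  B1:   IN={b, c, f}   OUT={b, d, f}
  B2:   IN={b, d, f}   OUT={b, c, d, f}
  B3:   IN={b, c, d, f}   OUT={b, c, d, e, f}
  B4:   IN={b, c, e, f}   OUT={a, b, c, f}
  B5:   IN={a}   OUT={}

Merge at B3: OUT[B3] = IN[B2] ⊔ IN[B4] = {b, c, d, e, f}
Applying B3's transfer function to that OUT value gives IN[B3] (row B3 above).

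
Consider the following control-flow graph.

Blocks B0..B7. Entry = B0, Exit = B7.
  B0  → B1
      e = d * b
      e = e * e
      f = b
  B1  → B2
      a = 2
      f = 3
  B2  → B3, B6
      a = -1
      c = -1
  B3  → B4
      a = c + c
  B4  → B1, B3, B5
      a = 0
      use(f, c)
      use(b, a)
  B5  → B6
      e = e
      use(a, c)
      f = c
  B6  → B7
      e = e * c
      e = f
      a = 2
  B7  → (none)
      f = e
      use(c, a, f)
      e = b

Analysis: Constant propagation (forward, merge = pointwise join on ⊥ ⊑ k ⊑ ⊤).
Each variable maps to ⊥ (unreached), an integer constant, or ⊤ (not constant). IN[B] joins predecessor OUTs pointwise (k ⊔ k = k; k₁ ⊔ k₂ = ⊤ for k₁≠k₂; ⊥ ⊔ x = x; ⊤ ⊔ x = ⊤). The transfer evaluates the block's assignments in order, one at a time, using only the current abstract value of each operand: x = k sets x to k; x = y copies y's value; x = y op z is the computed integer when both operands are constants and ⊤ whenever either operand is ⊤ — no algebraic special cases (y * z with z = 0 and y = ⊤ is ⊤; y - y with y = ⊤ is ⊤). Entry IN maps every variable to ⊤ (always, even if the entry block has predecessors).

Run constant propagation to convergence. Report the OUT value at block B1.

Answer: {a: 2, b: ⊤, c: ⊤, d: ⊤, e: ⊤, f: 3}

Trace:
Converged values:
  B0:  IN=(all ⊤)  OUT=(all ⊤)
  B1:  IN=(all ⊤)  OUT={a:2, f:3; rest ⊤}
  B2:  IN={a:2, f:3; rest ⊤}  OUT={a:-1, c:-1, f:3; rest ⊤}
  B3:  IN={c:-1, f:3; rest ⊤}  OUT={a:-2, c:-1, f:3; rest ⊤}
  B4:  IN={a:-2, c:-1, f:3; rest ⊤}  OUT={a:0, c:-1, f:3; rest ⊤}
  B5:  IN={a:0, c:-1, f:3; rest ⊤}  OUT={a:0, c:-1, f:-1; rest ⊤}
  B6:  IN={c:-1; rest ⊤}  OUT={a:2, c:-1; rest ⊤}
  B7:  IN={a:2, c:-1; rest ⊤}  OUT={a:2, c:-1; rest ⊤}

Merge at B1: IN[B1] = OUT[B0] ⊔ OUT[B4] = {a: ⊤, b: ⊤, c: ⊤, d: ⊤, e: ⊤, f: ⊤}
Applying B1's transfer function to that IN value gives OUT[B1] (row B1 above).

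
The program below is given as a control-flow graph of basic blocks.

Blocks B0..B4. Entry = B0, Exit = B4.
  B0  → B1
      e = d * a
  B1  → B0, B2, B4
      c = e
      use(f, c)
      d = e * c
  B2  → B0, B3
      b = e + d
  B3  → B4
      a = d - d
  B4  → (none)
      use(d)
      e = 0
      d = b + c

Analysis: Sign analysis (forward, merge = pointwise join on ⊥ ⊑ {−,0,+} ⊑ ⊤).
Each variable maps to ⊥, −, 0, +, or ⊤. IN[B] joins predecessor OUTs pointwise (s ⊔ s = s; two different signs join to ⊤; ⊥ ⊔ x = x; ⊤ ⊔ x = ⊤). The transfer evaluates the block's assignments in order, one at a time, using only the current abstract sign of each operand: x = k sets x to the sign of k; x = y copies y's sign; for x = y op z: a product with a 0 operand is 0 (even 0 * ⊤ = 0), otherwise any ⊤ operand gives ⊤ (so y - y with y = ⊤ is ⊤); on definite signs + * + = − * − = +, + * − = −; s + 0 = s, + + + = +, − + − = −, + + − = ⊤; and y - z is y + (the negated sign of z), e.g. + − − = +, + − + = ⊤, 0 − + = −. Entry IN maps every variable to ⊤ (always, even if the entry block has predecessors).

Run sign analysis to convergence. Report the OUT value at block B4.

Answer: {a: ⊤, b: ⊤, c: ⊤, d: ⊤, e: 0, f: ⊤}

Working:
Fixpoint table:
  B0:   IN=(all ⊤)   OUT=(all ⊤)
  B1:   IN=(all ⊤)   OUT=(all ⊤)
  B2:   IN=(all ⊤)   OUT=(all ⊤)
  B3:   IN=(all ⊤)   OUT=(all ⊤)
  B4:   IN=(all ⊤)   OUT={e:0; rest ⊤}

Merge at B4: IN[B4] = OUT[B1] ⊔ OUT[B3] = {a: ⊤, b: ⊤, c: ⊤, d: ⊤, e: ⊤, f: ⊤}
Applying B4's transfer function to that IN value gives OUT[B4] (row B4 above).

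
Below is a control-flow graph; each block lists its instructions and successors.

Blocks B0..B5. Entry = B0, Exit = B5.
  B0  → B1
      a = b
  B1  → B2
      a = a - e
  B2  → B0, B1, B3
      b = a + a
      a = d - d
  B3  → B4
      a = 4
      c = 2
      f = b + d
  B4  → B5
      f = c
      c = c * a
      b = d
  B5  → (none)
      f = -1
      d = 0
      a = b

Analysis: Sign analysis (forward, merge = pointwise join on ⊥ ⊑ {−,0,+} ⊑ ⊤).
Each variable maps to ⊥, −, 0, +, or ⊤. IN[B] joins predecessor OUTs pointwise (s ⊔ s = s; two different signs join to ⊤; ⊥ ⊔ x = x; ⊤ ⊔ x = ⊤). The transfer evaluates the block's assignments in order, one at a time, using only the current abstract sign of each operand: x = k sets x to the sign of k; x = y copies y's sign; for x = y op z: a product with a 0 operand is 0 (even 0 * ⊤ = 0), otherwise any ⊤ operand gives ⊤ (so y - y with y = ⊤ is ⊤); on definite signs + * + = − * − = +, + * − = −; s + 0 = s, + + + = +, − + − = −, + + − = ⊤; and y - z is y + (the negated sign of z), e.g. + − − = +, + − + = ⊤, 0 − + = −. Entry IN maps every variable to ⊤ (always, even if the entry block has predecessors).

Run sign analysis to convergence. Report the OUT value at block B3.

Answer: {a: +, b: ⊤, c: +, d: ⊤, e: ⊤, f: ⊤}

Trace:
Converged values:
  B0:   IN=(all ⊤)   OUT=(all ⊤)
  B1:   IN=(all ⊤)   OUT=(all ⊤)
  B2:   IN=(all ⊤)   OUT=(all ⊤)
  B3:   IN=(all ⊤)   OUT={a:+, c:+; rest ⊤}
  B4:   IN={a:+, c:+; rest ⊤}   OUT={a:+, c:+, f:+; rest ⊤}
  B5:   IN={a:+, c:+, f:+; rest ⊤}   OUT={c:+, d:0, f:-; rest ⊤}

Merge at B3: IN[B3] = OUT[B2] = {a: ⊤, b: ⊤, c: ⊤, d: ⊤, e: ⊤, f: ⊤}
Applying B3's transfer function to that IN value gives OUT[B3] (row B3 above).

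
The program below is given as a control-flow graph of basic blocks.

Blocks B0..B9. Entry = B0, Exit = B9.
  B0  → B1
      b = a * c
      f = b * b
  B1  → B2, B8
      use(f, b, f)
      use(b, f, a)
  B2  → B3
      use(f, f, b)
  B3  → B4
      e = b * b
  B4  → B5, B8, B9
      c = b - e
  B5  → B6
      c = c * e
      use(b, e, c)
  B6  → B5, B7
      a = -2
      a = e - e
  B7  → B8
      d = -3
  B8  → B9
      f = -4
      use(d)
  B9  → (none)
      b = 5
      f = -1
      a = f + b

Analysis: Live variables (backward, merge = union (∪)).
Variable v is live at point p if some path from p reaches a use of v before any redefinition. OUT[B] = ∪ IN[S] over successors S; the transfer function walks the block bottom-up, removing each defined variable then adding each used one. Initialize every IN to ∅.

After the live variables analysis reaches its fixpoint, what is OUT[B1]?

Fixpoint table:
  B0:  IN={a, c, d}  OUT={a, b, d, f}
  B1:  IN={a, b, d, f}  OUT={b, d, f}
  B2:  IN={b, d, f}  OUT={b, d}
  B3:  IN={b, d}  OUT={b, d, e}
  B4:  IN={b, d, e}  OUT={b, c, d, e}
  B5:  IN={b, c, e}  OUT={b, c, e}
  B6:  IN={b, c, e}  OUT={b, c, e}
  B7:  IN={}  OUT={d}
  B8:  IN={d}  OUT={}
  B9:  IN={}  OUT={}

Merge at B1: OUT[B1] = IN[B2] ⊔ IN[B8] = {b, d, f}

Answer: {b, d, f}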